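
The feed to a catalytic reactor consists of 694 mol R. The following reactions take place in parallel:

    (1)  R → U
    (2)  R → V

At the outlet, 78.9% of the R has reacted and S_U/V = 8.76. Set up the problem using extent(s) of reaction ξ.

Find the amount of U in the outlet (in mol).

491 mol

Conversion of R: R consumed = 0.789 × 694 = 547.6 mol = 1ξ₁ + 1ξ₂.
Selectivity: 1ξ₁ / (1ξ₂) = 8.76 → ξ₁ = 8.76 ξ₂.
Substitute: (1·8.76 + 1) ξ₂ = 547.6 → ξ₂ = 56.1 mol, ξ₁ = 491.5 mol.
Outlet amounts (n = n₀ + Σ ν·ξ):
  R: 694 − 1(491.5) − 1(56.1) = 146.4
  U: 0 + 1(491.5) = 491.5
  V: 0 + 1(56.1) = 56.1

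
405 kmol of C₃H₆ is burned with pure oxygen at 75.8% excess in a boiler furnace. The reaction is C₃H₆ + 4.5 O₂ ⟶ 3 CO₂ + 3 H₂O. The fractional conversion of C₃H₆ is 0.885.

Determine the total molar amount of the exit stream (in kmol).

3790 kmol

Stoichiometric O₂ = 4.5 × 405 = 1822 kmol; O₂ fed = 1822 × 1.758 = 3204 kmol.
Fuel reacted = 0.885 × 405 → ξ = 358.4 kmol.
Outlet (n = n₀ + ν ξ):
  C₃H₆: 405 − 1(358.4) = 46.57
  O₂: 3204 − 4.5(358.4) = 1591
  CO₂: 0 + 3(358.4) = 1075
  H₂O: 0 + 3(358.4) = 1075
Total out = 46.57 + 1591 + 1075 + 1075 = 3788 kmol.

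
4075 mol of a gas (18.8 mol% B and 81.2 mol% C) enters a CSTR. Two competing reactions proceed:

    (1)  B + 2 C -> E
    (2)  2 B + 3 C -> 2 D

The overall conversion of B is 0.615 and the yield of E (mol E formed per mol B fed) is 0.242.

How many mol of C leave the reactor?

Yield of E: 1ξ₁ / 766.1 = 0.242 → ξ₁ = 185.4 mol.
Conversion of B: 1ξ₁ + 2ξ₂ = 0.615 × 766.1 = 471.2 → ξ₂ = 142.9 mol.
Outlet amounts (n = n₀ + Σ ν·ξ):
  B: 766.1 − 1(185.4) − 2(142.9) = 294.9
  C: 3309 − 2(185.4) − 3(142.9) = 2509
  E: 0 + 1(185.4) = 185.4
  D: 0 + 2(142.9) = 285.8

2510 mol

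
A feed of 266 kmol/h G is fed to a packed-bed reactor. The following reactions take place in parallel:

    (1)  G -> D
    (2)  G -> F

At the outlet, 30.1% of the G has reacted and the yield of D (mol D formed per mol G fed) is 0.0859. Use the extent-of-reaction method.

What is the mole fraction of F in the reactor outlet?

0.215

Yield of D: 1ξ₁ / 266 = 0.0859 → ξ₁ = 22.85 kmol/h.
Conversion of G: 1ξ₁ + 1ξ₂ = 0.301 × 266 = 80.07 → ξ₂ = 57.22 kmol/h.
Outlet amounts (n = n₀ + Σ ν·ξ):
  G: 266 − 1(22.85) − 1(57.22) = 185.9
  D: 0 + 1(22.85) = 22.85
  F: 0 + 1(57.22) = 57.22
Total out = 266 kmol/h; y_F = 57.22 / 266 = 0.2151.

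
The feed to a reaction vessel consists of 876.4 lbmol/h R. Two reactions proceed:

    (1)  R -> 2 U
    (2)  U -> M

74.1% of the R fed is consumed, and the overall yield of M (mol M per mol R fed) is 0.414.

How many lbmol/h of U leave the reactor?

936 lbmol/h

Conversion of R: R consumed = 1ξ₁ = 0.741 × 876.4 → ξ₁ = 649.4 lbmol/h.
Yield of M: 1ξ₂ / 876.4 = 0.414 → ξ₂ = 362.8 lbmol/h.
Outlet amounts (n = n₀ + Σ ν·ξ):
  R: 876.4 − 1(649.4) = 227
  U: 0 + 2(649.4) − 1(362.8) = 936
  M: 0 + 1(362.8) = 362.8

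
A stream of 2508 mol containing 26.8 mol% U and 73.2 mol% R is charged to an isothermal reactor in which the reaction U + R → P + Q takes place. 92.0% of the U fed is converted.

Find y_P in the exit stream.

0.247

U reacted = 0.92 × 672.1 = 618.4 mol; ν_U = −1, so ξ = 618.4/1 = 618.4 mol.
Outlet amounts (n = n₀ + ν ξ):
  U: 672.1 − 1(618.4) = 53.77
  R: 1836 − 1(618.4) = 1217
  P: 0 + 1(618.4) = 618.4
  Q: 0 + 1(618.4) = 618.4
Total out = 2508 mol; y_P = 618.4 / 2508 = 0.2466.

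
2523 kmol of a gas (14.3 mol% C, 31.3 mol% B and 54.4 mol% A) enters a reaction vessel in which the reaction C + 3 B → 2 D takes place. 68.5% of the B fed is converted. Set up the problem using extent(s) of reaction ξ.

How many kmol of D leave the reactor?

361 kmol

B reacted = 0.685 × 789.7 = 540.9 kmol; ν_B = −3, so ξ = 540.9/3 = 180.3 kmol.
Outlet amounts (n = n₀ + ν ξ):
  C: 360.8 − 1(180.3) = 180.5
  B: 789.7 − 3(180.3) = 248.8
  D: 0 + 2(180.3) = 360.6
  A: 1373 (inert)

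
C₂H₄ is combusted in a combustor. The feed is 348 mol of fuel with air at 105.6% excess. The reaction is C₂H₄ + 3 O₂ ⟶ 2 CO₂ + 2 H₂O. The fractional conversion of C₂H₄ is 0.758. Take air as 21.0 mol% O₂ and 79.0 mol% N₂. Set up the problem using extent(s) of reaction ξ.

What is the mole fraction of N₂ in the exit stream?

0.764

Stoichiometric O₂ = 3 × 348 = 1044 mol; O₂ fed = 1044 × 2.056 = 2146 mol.
N₂ fed = 2146 × 79/21 = 8075 mol.
Fuel reacted = 0.758 × 348 → ξ = 263.8 mol.
Outlet (n = n₀ + ν ξ):
  C₂H₄: 348 − 1(263.8) = 84.22
  O₂: 2146 − 3(263.8) = 1355
  N₂: 8075 (inert)
  CO₂: 0 + 2(263.8) = 527.6
  H₂O: 0 + 2(263.8) = 527.6
Total out = 10570 mol; y_N₂ = 8075 / 10570 = 0.764.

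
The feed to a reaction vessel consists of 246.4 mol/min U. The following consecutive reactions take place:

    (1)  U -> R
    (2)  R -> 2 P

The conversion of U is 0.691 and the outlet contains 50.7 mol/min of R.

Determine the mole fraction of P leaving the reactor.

Conversion of U: U consumed = 1ξ₁ = 0.691 × 246.4 → ξ₁ = 170.3 mol/min.
R balance: n_R = 0 + 1ξ₁ − 1ξ₂ = 50.7 → ξ₂ = (1·170.3 − 50.7)/1 = 119.6 mol/min.
Outlet amounts (n = n₀ + Σ ν·ξ):
  U: 246.4 − 1(170.3) = 76.14
  R: 0 + 1(170.3) − 1(119.6) = 50.7
  P: 0 + 2(119.6) = 239.1
Total out = 366 mol/min; y_P = 239.1 / 366 = 0.6534.

0.653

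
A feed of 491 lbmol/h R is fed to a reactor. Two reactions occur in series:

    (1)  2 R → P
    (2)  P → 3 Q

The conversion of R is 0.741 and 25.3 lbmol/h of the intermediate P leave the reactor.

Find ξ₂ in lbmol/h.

Conversion of R: R consumed = 2ξ₁ = 0.741 × 491 → ξ₁ = 181.9 lbmol/h.
P balance: n_P = 0 + 1ξ₁ − 1ξ₂ = 25.3 → ξ₂ = (1·181.9 − 25.3)/1 = 156.6 lbmol/h.
Outlet amounts (n = n₀ + Σ ν·ξ):
  R: 491 − 2(181.9) = 127.2
  P: 0 + 1(181.9) − 1(156.6) = 25.3
  Q: 0 + 3(156.6) = 469.8

ξ₂ = 157 lbmol/h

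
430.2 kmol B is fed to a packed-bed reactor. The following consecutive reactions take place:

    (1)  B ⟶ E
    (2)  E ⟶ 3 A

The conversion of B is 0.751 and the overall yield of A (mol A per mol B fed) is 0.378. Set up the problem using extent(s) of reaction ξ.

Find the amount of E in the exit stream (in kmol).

Conversion of B: B consumed = 1ξ₁ = 0.751 × 430.2 → ξ₁ = 323.1 kmol.
Yield of A: 3ξ₂ / 430.2 = 0.378 → ξ₂ = 54.21 kmol.
Outlet amounts (n = n₀ + Σ ν·ξ):
  B: 430.2 − 1(323.1) = 107.1
  E: 0 + 1(323.1) − 1(54.21) = 268.9
  A: 0 + 3(54.21) = 162.6

269 kmol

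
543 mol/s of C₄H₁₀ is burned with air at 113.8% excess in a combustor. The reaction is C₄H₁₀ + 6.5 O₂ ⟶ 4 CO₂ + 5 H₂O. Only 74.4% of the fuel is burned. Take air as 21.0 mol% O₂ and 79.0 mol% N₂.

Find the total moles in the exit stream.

37100 mol/s

Stoichiometric O₂ = 6.5 × 543 = 3530 mol/s; O₂ fed = 3530 × 2.138 = 7546 mol/s.
N₂ fed = 7546 × 79/21 = 28390 mol/s.
Fuel reacted = 0.744 × 543 → ξ = 404 mol/s.
Outlet (n = n₀ + ν ξ):
  C₄H₁₀: 543 − 1(404) = 139
  O₂: 7546 − 6.5(404) = 4920
  N₂: 28390 (inert)
  CO₂: 0 + 4(404) = 1616
  H₂O: 0 + 5(404) = 2020
Total out = 139 + 4920 + 28390 + 1616 + 2020 = 37080 mol/s.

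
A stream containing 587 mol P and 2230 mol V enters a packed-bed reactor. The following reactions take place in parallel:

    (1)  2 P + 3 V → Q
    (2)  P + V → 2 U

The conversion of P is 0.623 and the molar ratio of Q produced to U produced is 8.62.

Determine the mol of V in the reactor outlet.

1690 mol

Conversion of P: P consumed = 0.623 × 587 = 365.7 mol = 2ξ₁ + 1ξ₂.
Selectivity: 1ξ₁ / (2ξ₂) = 8.62 → ξ₁ = 17.24 ξ₂.
Substitute: (2·17.24 + 1) ξ₂ = 365.7 → ξ₂ = 10.31 mol, ξ₁ = 177.7 mol.
Outlet amounts (n = n₀ + Σ ν·ξ):
  P: 587 − 2(177.7) − 1(10.31) = 221.3
  V: 2230 − 3(177.7) − 1(10.31) = 1687
  Q: 0 + 1(177.7) = 177.7
  U: 0 + 2(10.31) = 20.61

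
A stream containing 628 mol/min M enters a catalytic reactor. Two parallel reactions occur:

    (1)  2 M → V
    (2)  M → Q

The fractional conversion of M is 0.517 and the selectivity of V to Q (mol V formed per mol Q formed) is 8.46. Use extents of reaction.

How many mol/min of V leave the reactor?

153 mol/min

Conversion of M: M consumed = 0.517 × 628 = 324.7 mol/min = 2ξ₁ + 1ξ₂.
Selectivity: 1ξ₁ / (1ξ₂) = 8.46 → ξ₁ = 8.46 ξ₂.
Substitute: (2·8.46 + 1) ξ₂ = 324.7 → ξ₂ = 18.12 mol/min, ξ₁ = 153.3 mol/min.
Outlet amounts (n = n₀ + Σ ν·ξ):
  M: 628 − 2(153.3) − 1(18.12) = 303.3
  V: 0 + 1(153.3) = 153.3
  Q: 0 + 1(18.12) = 18.12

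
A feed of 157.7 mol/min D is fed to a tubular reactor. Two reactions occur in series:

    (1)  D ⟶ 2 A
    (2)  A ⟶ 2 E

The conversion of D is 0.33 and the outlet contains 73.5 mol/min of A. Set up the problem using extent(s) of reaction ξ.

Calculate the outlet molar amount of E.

61.2 mol/min

Conversion of D: D consumed = 1ξ₁ = 0.33 × 157.7 → ξ₁ = 52.04 mol/min.
A balance: n_A = 0 + 2ξ₁ − 1ξ₂ = 73.5 → ξ₂ = (2·52.04 − 73.5)/1 = 30.58 mol/min.
Outlet amounts (n = n₀ + Σ ν·ξ):
  D: 157.7 − 1(52.04) = 105.7
  A: 0 + 2(52.04) − 1(30.58) = 73.5
  E: 0 + 2(30.58) = 61.16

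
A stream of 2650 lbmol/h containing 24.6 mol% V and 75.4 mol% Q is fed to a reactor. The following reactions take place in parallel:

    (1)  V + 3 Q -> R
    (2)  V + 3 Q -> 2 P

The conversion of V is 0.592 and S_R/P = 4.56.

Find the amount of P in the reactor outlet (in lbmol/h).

Conversion of V: V consumed = 0.592 × 651.9 = 385.9 lbmol/h = 1ξ₁ + 1ξ₂.
Selectivity: 1ξ₁ / (2ξ₂) = 4.56 → ξ₁ = 9.12 ξ₂.
Substitute: (1·9.12 + 1) ξ₂ = 385.9 → ξ₂ = 38.13 lbmol/h, ξ₁ = 347.8 lbmol/h.
Outlet amounts (n = n₀ + Σ ν·ξ):
  V: 651.9 − 1(347.8) − 1(38.13) = 266
  Q: 1998 − 3(347.8) − 3(38.13) = 840.3
  R: 0 + 1(347.8) = 347.8
  P: 0 + 2(38.13) = 76.27

76.3 lbmol/h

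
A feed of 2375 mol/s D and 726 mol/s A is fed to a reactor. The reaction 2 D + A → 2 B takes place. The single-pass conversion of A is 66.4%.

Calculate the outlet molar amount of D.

1410 mol/s

A reacted = 0.664 × 726 = 482.1 mol/s; ν_A = −1, so ξ = 482.1/1 = 482.1 mol/s.
Outlet amounts (n = n₀ + ν ξ):
  D: 2375 − 2(482.1) = 1411
  A: 726 − 1(482.1) = 243.9
  B: 0 + 2(482.1) = 964.1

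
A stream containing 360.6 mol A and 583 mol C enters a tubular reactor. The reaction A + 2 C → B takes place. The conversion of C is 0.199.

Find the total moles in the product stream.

828 mol

C reacted = 0.199 × 583 = 116 mol; ν_C = −2, so ξ = 116/2 = 58.01 mol.
Outlet amounts (n = n₀ + ν ξ):
  A: 360.6 − 1(58.01) = 302.6
  C: 583 − 2(58.01) = 467
  B: 0 + 1(58.01) = 58.01
Total out = 302.6 + 467 + 58.01 = 827.6 mol.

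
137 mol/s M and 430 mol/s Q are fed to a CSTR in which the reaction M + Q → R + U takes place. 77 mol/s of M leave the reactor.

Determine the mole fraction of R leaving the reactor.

0.106

For M: n = n₀ − 1ξ → 77 = 137 − 1ξ, giving ξ = 60 mol/s.
Outlet amounts (n = n₀ + ν ξ):
  M: 137 − 1(60) = 77
  Q: 430 − 1(60) = 370
  R: 0 + 1(60) = 60
  U: 0 + 1(60) = 60
Total out = 567 mol/s; y_R = 60 / 567 = 0.1058.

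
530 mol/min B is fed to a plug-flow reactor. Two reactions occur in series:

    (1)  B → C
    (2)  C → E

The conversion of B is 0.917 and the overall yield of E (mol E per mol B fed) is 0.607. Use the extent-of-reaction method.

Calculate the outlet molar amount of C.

164 mol/min

Conversion of B: B consumed = 1ξ₁ = 0.917 × 530 → ξ₁ = 486 mol/min.
Yield of E: 1ξ₂ / 530 = 0.607 → ξ₂ = 321.7 mol/min.
Outlet amounts (n = n₀ + Σ ν·ξ):
  B: 530 − 1(486) = 43.99
  C: 0 + 1(486) − 1(321.7) = 164.3
  E: 0 + 1(321.7) = 321.7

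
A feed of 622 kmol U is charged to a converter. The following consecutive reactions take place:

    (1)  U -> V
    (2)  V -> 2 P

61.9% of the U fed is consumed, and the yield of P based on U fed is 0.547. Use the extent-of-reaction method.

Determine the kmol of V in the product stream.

215 kmol

Conversion of U: U consumed = 1ξ₁ = 0.619 × 622 → ξ₁ = 385 kmol.
Yield of P: 2ξ₂ / 622 = 0.547 → ξ₂ = 170.1 kmol.
Outlet amounts (n = n₀ + Σ ν·ξ):
  U: 622 − 1(385) = 237
  V: 0 + 1(385) − 1(170.1) = 214.9
  P: 0 + 2(170.1) = 340.2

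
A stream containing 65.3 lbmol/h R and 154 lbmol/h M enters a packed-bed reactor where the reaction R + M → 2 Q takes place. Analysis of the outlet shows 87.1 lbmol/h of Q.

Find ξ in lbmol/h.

For Q: n = n₀ + 2ξ → 87.1 = 0 + 2ξ, giving ξ = 43.55 lbmol/h.
Outlet amounts (n = n₀ + ν ξ):
  R: 65.3 − 1(43.55) = 21.75
  M: 154 − 1(43.55) = 110.5
  Q: 0 + 2(43.55) = 87.1

ξ = 43.5 lbmol/h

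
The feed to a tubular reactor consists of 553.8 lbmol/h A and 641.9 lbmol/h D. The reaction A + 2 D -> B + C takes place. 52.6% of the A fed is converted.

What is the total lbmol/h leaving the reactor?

A reacted = 0.526 × 553.8 = 291.3 lbmol/h; ν_A = −1, so ξ = 291.3/1 = 291.3 lbmol/h.
Outlet amounts (n = n₀ + ν ξ):
  A: 553.8 − 1(291.3) = 262.5
  D: 641.9 − 2(291.3) = 59.3
  B: 0 + 1(291.3) = 291.3
  C: 0 + 1(291.3) = 291.3
Total out = 262.5 + 59.3 + 291.3 + 291.3 = 904.4 lbmol/h.

904 lbmol/h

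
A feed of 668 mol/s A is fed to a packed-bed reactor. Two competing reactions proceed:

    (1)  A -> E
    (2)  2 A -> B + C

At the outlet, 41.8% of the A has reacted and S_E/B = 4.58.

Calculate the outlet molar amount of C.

42.4 mol/s

Conversion of A: A consumed = 0.418 × 668 = 279.2 mol/s = 1ξ₁ + 2ξ₂.
Selectivity: 1ξ₁ / (1ξ₂) = 4.58 → ξ₁ = 4.58 ξ₂.
Substitute: (1·4.58 + 2) ξ₂ = 279.2 → ξ₂ = 42.44 mol/s, ξ₁ = 194.4 mol/s.
Outlet amounts (n = n₀ + Σ ν·ξ):
  A: 668 − 1(194.4) − 2(42.44) = 388.8
  E: 0 + 1(194.4) = 194.4
  B: 0 + 1(42.44) = 42.44
  C: 0 + 1(42.44) = 42.44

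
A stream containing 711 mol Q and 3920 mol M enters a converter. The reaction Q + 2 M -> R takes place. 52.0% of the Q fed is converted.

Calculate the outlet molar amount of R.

Q reacted = 0.52 × 711 = 369.7 mol; ν_Q = −1, so ξ = 369.7/1 = 369.7 mol.
Outlet amounts (n = n₀ + ν ξ):
  Q: 711 − 1(369.7) = 341.3
  M: 3920 − 2(369.7) = 3181
  R: 0 + 1(369.7) = 369.7

370 mol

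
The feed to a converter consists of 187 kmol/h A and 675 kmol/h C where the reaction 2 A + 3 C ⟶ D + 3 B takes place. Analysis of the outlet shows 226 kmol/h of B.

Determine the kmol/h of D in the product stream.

For B: n = n₀ + 3ξ → 226 = 0 + 3ξ, giving ξ = 75.33 kmol/h.
Outlet amounts (n = n₀ + ν ξ):
  A: 187 − 2(75.33) = 36.33
  C: 675 − 3(75.33) = 449
  D: 0 + 1(75.33) = 75.33
  B: 0 + 3(75.33) = 226

75.3 kmol/h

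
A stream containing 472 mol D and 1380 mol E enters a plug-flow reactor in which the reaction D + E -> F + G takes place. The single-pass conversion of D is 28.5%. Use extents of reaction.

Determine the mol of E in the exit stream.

1250 mol

D reacted = 0.285 × 472 = 134.5 mol; ν_D = −1, so ξ = 134.5/1 = 134.5 mol.
Outlet amounts (n = n₀ + ν ξ):
  D: 472 − 1(134.5) = 337.5
  E: 1380 − 1(134.5) = 1245
  F: 0 + 1(134.5) = 134.5
  G: 0 + 1(134.5) = 134.5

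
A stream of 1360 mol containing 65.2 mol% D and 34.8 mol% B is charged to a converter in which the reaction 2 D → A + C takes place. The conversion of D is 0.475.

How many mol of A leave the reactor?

211 mol

D reacted = 0.475 × 886.7 = 421.2 mol; ν_D = −2, so ξ = 421.2/2 = 210.6 mol.
Outlet amounts (n = n₀ + ν ξ):
  D: 886.7 − 2(210.6) = 465.5
  A: 0 + 1(210.6) = 210.6
  C: 0 + 1(210.6) = 210.6
  B: 473.3 (inert)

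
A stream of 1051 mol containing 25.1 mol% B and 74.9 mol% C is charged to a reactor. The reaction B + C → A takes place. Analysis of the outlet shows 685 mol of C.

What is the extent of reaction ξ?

For C: n = n₀ − 1ξ → 685 = 787.2 − 1ξ, giving ξ = 102.2 mol.
Outlet amounts (n = n₀ + ν ξ):
  B: 263.8 − 1(102.2) = 161.6
  C: 787.2 − 1(102.2) = 685
  A: 0 + 1(102.2) = 102.2

ξ = 102 mol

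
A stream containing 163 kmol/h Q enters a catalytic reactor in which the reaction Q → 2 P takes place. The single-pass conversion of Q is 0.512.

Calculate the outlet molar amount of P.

Q reacted = 0.512 × 163 = 83.46 kmol/h; ν_Q = −1, so ξ = 83.46/1 = 83.46 kmol/h.
Outlet amounts (n = n₀ + ν ξ):
  Q: 163 − 1(83.46) = 79.54
  P: 0 + 2(83.46) = 166.9

167 kmol/h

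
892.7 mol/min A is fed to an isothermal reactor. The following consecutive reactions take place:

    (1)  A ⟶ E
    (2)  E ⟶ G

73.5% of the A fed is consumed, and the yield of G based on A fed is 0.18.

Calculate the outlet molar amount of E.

Conversion of A: A consumed = 1ξ₁ = 0.735 × 892.7 → ξ₁ = 656.1 mol/min.
Yield of G: 1ξ₂ / 892.7 = 0.18 → ξ₂ = 160.7 mol/min.
Outlet amounts (n = n₀ + Σ ν·ξ):
  A: 892.7 − 1(656.1) = 236.6
  E: 0 + 1(656.1) − 1(160.7) = 495.4
  G: 0 + 1(160.7) = 160.7

495 mol/min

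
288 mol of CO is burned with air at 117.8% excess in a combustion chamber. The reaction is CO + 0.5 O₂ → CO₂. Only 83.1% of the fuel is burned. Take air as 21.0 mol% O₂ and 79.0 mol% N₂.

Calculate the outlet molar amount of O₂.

194 mol

Stoichiometric O₂ = 0.5 × 288 = 144 mol; O₂ fed = 144 × 2.178 = 313.6 mol.
N₂ fed = 313.6 × 79/21 = 1180 mol.
Fuel reacted = 0.831 × 288 → ξ = 239.3 mol.
Outlet (n = n₀ + ν ξ):
  CO: 288 − 1(239.3) = 48.67
  O₂: 313.6 − 0.5(239.3) = 194
  N₂: 1180 (inert)
  CO₂: 0 + 1(239.3) = 239.3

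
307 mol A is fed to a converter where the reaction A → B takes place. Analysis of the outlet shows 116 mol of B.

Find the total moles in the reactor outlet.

307 mol

For B: n = n₀ + 1ξ → 116 = 0 + 1ξ, giving ξ = 116 mol.
Outlet amounts (n = n₀ + ν ξ):
  A: 307 − 1(116) = 191
  B: 0 + 1(116) = 116
Total out = 191 + 116 = 307 mol.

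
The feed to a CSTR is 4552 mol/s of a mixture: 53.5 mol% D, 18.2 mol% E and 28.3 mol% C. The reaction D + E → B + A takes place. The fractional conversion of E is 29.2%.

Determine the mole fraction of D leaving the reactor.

E reacted = 0.292 × 828.5 = 241.9 mol/s; ν_E = −1, so ξ = 241.9/1 = 241.9 mol/s.
Outlet amounts (n = n₀ + ν ξ):
  D: 2435 − 1(241.9) = 2193
  E: 828.5 − 1(241.9) = 586.6
  B: 0 + 1(241.9) = 241.9
  A: 0 + 1(241.9) = 241.9
  C: 1288 (inert)
Total out = 4552 mol/s; y_D = 2193 / 4552 = 0.4819.

0.482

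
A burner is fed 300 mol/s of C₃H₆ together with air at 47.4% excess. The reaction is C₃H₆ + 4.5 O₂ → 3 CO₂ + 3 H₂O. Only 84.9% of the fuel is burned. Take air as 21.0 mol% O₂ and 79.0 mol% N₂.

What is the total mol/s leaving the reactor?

9900 mol/s

Stoichiometric O₂ = 4.5 × 300 = 1350 mol/s; O₂ fed = 1350 × 1.474 = 1990 mol/s.
N₂ fed = 1990 × 79/21 = 7486 mol/s.
Fuel reacted = 0.849 × 300 → ξ = 254.7 mol/s.
Outlet (n = n₀ + ν ξ):
  C₃H₆: 300 − 1(254.7) = 45.3
  O₂: 1990 − 4.5(254.7) = 843.8
  N₂: 7486 (inert)
  CO₂: 0 + 3(254.7) = 764.1
  H₂O: 0 + 3(254.7) = 764.1
Total out = 45.3 + 843.8 + 7486 + 764.1 + 764.1 = 9903 mol/s.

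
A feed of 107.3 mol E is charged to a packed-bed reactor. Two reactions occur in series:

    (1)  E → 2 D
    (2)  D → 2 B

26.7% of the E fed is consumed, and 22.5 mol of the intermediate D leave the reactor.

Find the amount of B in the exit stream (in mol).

69.6 mol

Conversion of E: E consumed = 1ξ₁ = 0.267 × 107.3 → ξ₁ = 28.65 mol.
D balance: n_D = 0 + 2ξ₁ − 1ξ₂ = 22.5 → ξ₂ = (2·28.65 − 22.5)/1 = 34.8 mol.
Outlet amounts (n = n₀ + Σ ν·ξ):
  E: 107.3 − 1(28.65) = 78.65
  D: 0 + 2(28.65) − 1(34.8) = 22.5
  B: 0 + 2(34.8) = 69.6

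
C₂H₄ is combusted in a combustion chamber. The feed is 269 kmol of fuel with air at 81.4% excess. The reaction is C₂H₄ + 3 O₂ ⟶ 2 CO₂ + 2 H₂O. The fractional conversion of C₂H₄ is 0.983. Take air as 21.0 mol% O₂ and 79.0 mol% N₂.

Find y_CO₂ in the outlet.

0.073

Stoichiometric O₂ = 3 × 269 = 807 kmol; O₂ fed = 807 × 1.814 = 1464 kmol.
N₂ fed = 1464 × 79/21 = 5507 kmol.
Fuel reacted = 0.983 × 269 → ξ = 264.4 kmol.
Outlet (n = n₀ + ν ξ):
  C₂H₄: 269 − 1(264.4) = 4.573
  O₂: 1464 − 3(264.4) = 670.6
  N₂: 5507 (inert)
  CO₂: 0 + 2(264.4) = 528.9
  H₂O: 0 + 2(264.4) = 528.9
Total out = 7240 kmol; y_CO₂ = 528.9 / 7240 = 0.07305.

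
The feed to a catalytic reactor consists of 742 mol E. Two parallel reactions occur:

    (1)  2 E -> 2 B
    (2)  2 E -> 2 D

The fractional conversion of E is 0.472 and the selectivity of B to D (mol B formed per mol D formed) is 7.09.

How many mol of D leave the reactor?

43.3 mol

Conversion of E: E consumed = 0.472 × 742 = 350.2 mol = 2ξ₁ + 2ξ₂.
Selectivity: 2ξ₁ / (2ξ₂) = 7.09 → ξ₁ = 7.09 ξ₂.
Substitute: (2·7.09 + 2) ξ₂ = 350.2 → ξ₂ = 21.65 mol, ξ₁ = 153.5 mol.
Outlet amounts (n = n₀ + Σ ν·ξ):
  E: 742 − 2(153.5) − 2(21.65) = 391.8
  B: 0 + 2(153.5) = 306.9
  D: 0 + 2(21.65) = 43.29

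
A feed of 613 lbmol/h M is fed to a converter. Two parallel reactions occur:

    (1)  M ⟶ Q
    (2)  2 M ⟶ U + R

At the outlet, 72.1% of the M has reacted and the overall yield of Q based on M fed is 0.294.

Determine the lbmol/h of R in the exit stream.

Yield of Q: 1ξ₁ / 613 = 0.294 → ξ₁ = 180.2 lbmol/h.
Conversion of M: 1ξ₁ + 2ξ₂ = 0.721 × 613 = 442 → ξ₂ = 130.9 lbmol/h.
Outlet amounts (n = n₀ + Σ ν·ξ):
  M: 613 − 1(180.2) − 2(130.9) = 171
  Q: 0 + 1(180.2) = 180.2
  U: 0 + 1(130.9) = 130.9
  R: 0 + 1(130.9) = 130.9

131 lbmol/h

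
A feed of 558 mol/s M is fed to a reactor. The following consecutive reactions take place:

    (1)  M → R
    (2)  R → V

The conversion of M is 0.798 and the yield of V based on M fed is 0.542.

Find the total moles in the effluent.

Conversion of M: M consumed = 1ξ₁ = 0.798 × 558 → ξ₁ = 445.3 mol/s.
Yield of V: 1ξ₂ / 558 = 0.542 → ξ₂ = 302.4 mol/s.
Outlet amounts (n = n₀ + Σ ν·ξ):
  M: 558 − 1(445.3) = 112.7
  R: 0 + 1(445.3) − 1(302.4) = 142.8
  V: 0 + 1(302.4) = 302.4
Total out = 112.7 + 142.8 + 302.4 = 558 mol/s.

558 mol/s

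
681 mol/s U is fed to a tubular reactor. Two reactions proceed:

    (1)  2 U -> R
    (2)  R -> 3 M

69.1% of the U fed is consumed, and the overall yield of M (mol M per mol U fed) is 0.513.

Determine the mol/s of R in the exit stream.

Conversion of U: U consumed = 2ξ₁ = 0.691 × 681 → ξ₁ = 235.3 mol/s.
Yield of M: 3ξ₂ / 681 = 0.513 → ξ₂ = 116.5 mol/s.
Outlet amounts (n = n₀ + Σ ν·ξ):
  U: 681 − 2(235.3) = 210.4
  R: 0 + 1(235.3) − 1(116.5) = 118.8
  M: 0 + 3(116.5) = 349.4

119 mol/s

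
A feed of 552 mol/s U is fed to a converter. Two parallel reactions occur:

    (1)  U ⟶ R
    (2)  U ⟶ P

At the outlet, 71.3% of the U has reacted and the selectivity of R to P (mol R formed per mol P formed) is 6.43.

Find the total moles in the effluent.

Conversion of U: U consumed = 0.713 × 552 = 393.6 mol/s = 1ξ₁ + 1ξ₂.
Selectivity: 1ξ₁ / (1ξ₂) = 6.43 → ξ₁ = 6.43 ξ₂.
Substitute: (1·6.43 + 1) ξ₂ = 393.6 → ξ₂ = 52.97 mol/s, ξ₁ = 340.6 mol/s.
Outlet amounts (n = n₀ + Σ ν·ξ):
  U: 552 − 1(340.6) − 1(52.97) = 158.4
  R: 0 + 1(340.6) = 340.6
  P: 0 + 1(52.97) = 52.97
Total out = 158.4 + 340.6 + 52.97 = 552 mol/s.

552 mol/s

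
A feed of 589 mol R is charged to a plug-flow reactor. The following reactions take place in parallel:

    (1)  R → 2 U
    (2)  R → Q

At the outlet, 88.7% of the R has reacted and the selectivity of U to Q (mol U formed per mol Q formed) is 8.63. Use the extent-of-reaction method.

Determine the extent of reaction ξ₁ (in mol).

ξ₁ = 424 mol

Conversion of R: R consumed = 0.887 × 589 = 522.4 mol = 1ξ₁ + 1ξ₂.
Selectivity: 2ξ₁ / (1ξ₂) = 8.63 → ξ₁ = 4.315 ξ₂.
Substitute: (1·4.315 + 1) ξ₂ = 522.4 → ξ₂ = 98.3 mol, ξ₁ = 424.1 mol.
Outlet amounts (n = n₀ + Σ ν·ξ):
  R: 589 − 1(424.1) − 1(98.3) = 66.56
  U: 0 + 2(424.1) = 848.3
  Q: 0 + 1(98.3) = 98.3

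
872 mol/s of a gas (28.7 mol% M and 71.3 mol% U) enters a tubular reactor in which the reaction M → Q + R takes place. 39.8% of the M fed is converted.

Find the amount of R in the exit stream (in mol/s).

M reacted = 0.398 × 250.3 = 99.61 mol/s; ν_M = −1, so ξ = 99.61/1 = 99.61 mol/s.
Outlet amounts (n = n₀ + ν ξ):
  M: 250.3 − 1(99.61) = 150.7
  Q: 0 + 1(99.61) = 99.61
  R: 0 + 1(99.61) = 99.61
  U: 621.7 (inert)

99.6 mol/s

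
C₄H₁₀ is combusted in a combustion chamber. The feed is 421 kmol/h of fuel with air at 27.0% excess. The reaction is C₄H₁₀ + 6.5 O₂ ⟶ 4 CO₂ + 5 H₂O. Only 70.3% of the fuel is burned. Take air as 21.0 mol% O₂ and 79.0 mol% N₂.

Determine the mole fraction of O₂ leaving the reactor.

Stoichiometric O₂ = 6.5 × 421 = 2736 kmol/h; O₂ fed = 2736 × 1.270 = 3475 kmol/h.
N₂ fed = 3475 × 79/21 = 13070 kmol/h.
Fuel reacted = 0.703 × 421 → ξ = 296 kmol/h.
Outlet (n = n₀ + ν ξ):
  C₄H₁₀: 421 − 1(296) = 125
  O₂: 3475 − 6.5(296) = 1552
  N₂: 13070 (inert)
  CO₂: 0 + 4(296) = 1184
  H₂O: 0 + 5(296) = 1480
Total out = 17410 kmol/h; y_O₂ = 1552 / 17410 = 0.0891.

0.0891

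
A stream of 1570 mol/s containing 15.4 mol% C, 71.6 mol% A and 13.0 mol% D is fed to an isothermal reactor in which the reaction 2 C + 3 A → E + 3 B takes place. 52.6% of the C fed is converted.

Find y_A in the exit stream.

C reacted = 0.526 × 241.8 = 127.2 mol/s; ν_C = −2, so ξ = 127.2/2 = 63.59 mol/s.
Outlet amounts (n = n₀ + ν ξ):
  C: 241.8 − 2(63.59) = 114.6
  A: 1124 − 3(63.59) = 933.4
  E: 0 + 1(63.59) = 63.59
  B: 0 + 3(63.59) = 190.8
  D: 204.1 (inert)
Total out = 1506 mol/s; y_A = 933.4 / 1506 = 0.6196.

0.62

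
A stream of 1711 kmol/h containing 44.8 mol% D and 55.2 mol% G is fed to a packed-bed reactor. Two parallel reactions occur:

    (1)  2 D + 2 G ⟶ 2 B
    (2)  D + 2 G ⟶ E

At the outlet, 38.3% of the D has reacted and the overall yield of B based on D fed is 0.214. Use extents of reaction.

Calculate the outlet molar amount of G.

521 kmol/h

Yield of B: 2ξ₁ / 766.5 = 0.214 → ξ₁ = 82.02 kmol/h.
Conversion of D: 2ξ₁ + 1ξ₂ = 0.383 × 766.5 = 293.6 → ξ₂ = 129.5 kmol/h.
Outlet amounts (n = n₀ + Σ ν·ξ):
  D: 766.5 − 2(82.02) − 1(129.5) = 472.9
  G: 944.5 − 2(82.02) − 2(129.5) = 521.3
  B: 0 + 2(82.02) = 164
  E: 0 + 1(129.5) = 129.5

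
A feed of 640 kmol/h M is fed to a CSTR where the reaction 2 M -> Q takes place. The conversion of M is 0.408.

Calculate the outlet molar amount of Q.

131 kmol/h

M reacted = 0.408 × 640 = 261.1 kmol/h; ν_M = −2, so ξ = 261.1/2 = 130.6 kmol/h.
Outlet amounts (n = n₀ + ν ξ):
  M: 640 − 2(130.6) = 378.9
  Q: 0 + 1(130.6) = 130.6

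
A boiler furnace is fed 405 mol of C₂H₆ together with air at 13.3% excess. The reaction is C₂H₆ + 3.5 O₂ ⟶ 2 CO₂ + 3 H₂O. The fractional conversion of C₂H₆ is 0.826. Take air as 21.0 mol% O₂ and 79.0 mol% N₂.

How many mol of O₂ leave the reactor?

Stoichiometric O₂ = 3.5 × 405 = 1418 mol; O₂ fed = 1418 × 1.133 = 1606 mol.
N₂ fed = 1606 × 79/21 = 6042 mol.
Fuel reacted = 0.826 × 405 → ξ = 334.5 mol.
Outlet (n = n₀ + ν ξ):
  C₂H₆: 405 − 1(334.5) = 70.47
  O₂: 1606 − 3.5(334.5) = 435.2
  N₂: 6042 (inert)
  CO₂: 0 + 2(334.5) = 669.1
  H₂O: 0 + 3(334.5) = 1004

435 mol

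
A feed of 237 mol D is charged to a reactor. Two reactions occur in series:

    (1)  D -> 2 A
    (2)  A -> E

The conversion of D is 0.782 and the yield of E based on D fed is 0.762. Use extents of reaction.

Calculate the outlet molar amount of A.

190 mol

Conversion of D: D consumed = 1ξ₁ = 0.782 × 237 → ξ₁ = 185.3 mol.
Yield of E: 1ξ₂ / 237 = 0.762 → ξ₂ = 180.6 mol.
Outlet amounts (n = n₀ + Σ ν·ξ):
  D: 237 − 1(185.3) = 51.67
  A: 0 + 2(185.3) − 1(180.6) = 190.1
  E: 0 + 1(180.6) = 180.6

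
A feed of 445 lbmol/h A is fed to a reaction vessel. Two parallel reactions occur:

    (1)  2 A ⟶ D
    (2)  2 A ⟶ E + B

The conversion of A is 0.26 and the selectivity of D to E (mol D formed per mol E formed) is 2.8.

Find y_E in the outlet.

Conversion of A: A consumed = 0.26 × 445 = 115.7 lbmol/h = 2ξ₁ + 2ξ₂.
Selectivity: 1ξ₁ / (1ξ₂) = 2.8 → ξ₁ = 2.8 ξ₂.
Substitute: (2·2.8 + 2) ξ₂ = 115.7 → ξ₂ = 15.22 lbmol/h, ξ₁ = 42.63 lbmol/h.
Outlet amounts (n = n₀ + Σ ν·ξ):
  A: 445 − 2(42.63) − 2(15.22) = 329.3
  D: 0 + 1(42.63) = 42.63
  E: 0 + 1(15.22) = 15.22
  B: 0 + 1(15.22) = 15.22
Total out = 402.4 lbmol/h; y_E = 15.22 / 402.4 = 0.03783.

0.0378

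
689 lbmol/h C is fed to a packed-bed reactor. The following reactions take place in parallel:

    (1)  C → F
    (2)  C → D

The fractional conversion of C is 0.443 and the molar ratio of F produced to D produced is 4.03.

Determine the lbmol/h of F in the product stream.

Conversion of C: C consumed = 0.443 × 689 = 305.2 lbmol/h = 1ξ₁ + 1ξ₂.
Selectivity: 1ξ₁ / (1ξ₂) = 4.03 → ξ₁ = 4.03 ξ₂.
Substitute: (1·4.03 + 1) ξ₂ = 305.2 → ξ₂ = 60.68 lbmol/h, ξ₁ = 244.5 lbmol/h.
Outlet amounts (n = n₀ + Σ ν·ξ):
  C: 689 − 1(244.5) − 1(60.68) = 383.8
  F: 0 + 1(244.5) = 244.5
  D: 0 + 1(60.68) = 60.68

245 lbmol/h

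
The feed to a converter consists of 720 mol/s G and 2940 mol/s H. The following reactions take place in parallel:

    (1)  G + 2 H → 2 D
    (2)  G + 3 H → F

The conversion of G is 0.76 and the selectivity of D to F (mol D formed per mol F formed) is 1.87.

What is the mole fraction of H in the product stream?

0.614

Conversion of G: G consumed = 0.76 × 720 = 547.2 mol/s = 1ξ₁ + 1ξ₂.
Selectivity: 2ξ₁ / (1ξ₂) = 1.87 → ξ₁ = 0.935 ξ₂.
Substitute: (1·0.935 + 1) ξ₂ = 547.2 → ξ₂ = 282.8 mol/s, ξ₁ = 264.4 mol/s.
Outlet amounts (n = n₀ + Σ ν·ξ):
  G: 720 − 1(264.4) − 1(282.8) = 172.8
  H: 2940 − 2(264.4) − 3(282.8) = 1563
  D: 0 + 2(264.4) = 528.8
  F: 0 + 1(282.8) = 282.8
Total out = 2547 mol/s; y_H = 1563 / 2547 = 0.6135.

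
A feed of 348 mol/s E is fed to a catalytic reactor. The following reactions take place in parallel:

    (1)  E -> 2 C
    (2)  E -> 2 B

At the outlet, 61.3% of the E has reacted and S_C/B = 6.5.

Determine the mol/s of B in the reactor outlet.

56.9 mol/s

Conversion of E: E consumed = 0.613 × 348 = 213.3 mol/s = 1ξ₁ + 1ξ₂.
Selectivity: 2ξ₁ / (2ξ₂) = 6.5 → ξ₁ = 6.5 ξ₂.
Substitute: (1·6.5 + 1) ξ₂ = 213.3 → ξ₂ = 28.44 mol/s, ξ₁ = 184.9 mol/s.
Outlet amounts (n = n₀ + Σ ν·ξ):
  E: 348 − 1(184.9) − 1(28.44) = 134.7
  C: 0 + 2(184.9) = 369.8
  B: 0 + 2(28.44) = 56.89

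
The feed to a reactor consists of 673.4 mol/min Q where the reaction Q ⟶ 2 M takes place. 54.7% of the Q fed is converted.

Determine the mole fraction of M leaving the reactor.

Q reacted = 0.547 × 673.4 = 368.3 mol/min; ν_Q = −1, so ξ = 368.3/1 = 368.3 mol/min.
Outlet amounts (n = n₀ + ν ξ):
  Q: 673.4 − 1(368.3) = 305.1
  M: 0 + 2(368.3) = 736.7
Total out = 1042 mol/min; y_M = 736.7 / 1042 = 0.7072.

0.707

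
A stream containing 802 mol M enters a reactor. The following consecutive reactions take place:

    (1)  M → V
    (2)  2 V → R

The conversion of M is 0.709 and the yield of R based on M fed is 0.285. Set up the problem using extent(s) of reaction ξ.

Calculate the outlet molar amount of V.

111 mol

Conversion of M: M consumed = 1ξ₁ = 0.709 × 802 → ξ₁ = 568.6 mol.
Yield of R: 1ξ₂ / 802 = 0.285 → ξ₂ = 228.6 mol.
Outlet amounts (n = n₀ + Σ ν·ξ):
  M: 802 − 1(568.6) = 233.4
  V: 0 + 1(568.6) − 2(228.6) = 111.5
  R: 0 + 1(228.6) = 228.6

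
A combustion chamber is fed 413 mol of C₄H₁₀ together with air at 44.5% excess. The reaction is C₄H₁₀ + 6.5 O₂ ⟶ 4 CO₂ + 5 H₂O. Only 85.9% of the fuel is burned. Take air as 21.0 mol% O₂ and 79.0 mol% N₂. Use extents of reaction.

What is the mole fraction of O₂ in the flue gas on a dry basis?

Stoichiometric O₂ = 6.5 × 413 = 2684 mol; O₂ fed = 2684 × 1.445 = 3879 mol.
N₂ fed = 3879 × 79/21 = 14590 mol.
Fuel reacted = 0.859 × 413 → ξ = 354.8 mol.
Outlet (n = n₀ + ν ξ):
  C₄H₁₀: 413 − 1(354.8) = 58.23
  O₂: 3879 − 6.5(354.8) = 1573
  N₂: 14590 (inert)
  CO₂: 0 + 4(354.8) = 1419
  H₂O: 0 + 5(354.8) = 1774
Dry total = 17640 mol; y_O₂ (dry) = 1573 / 17640 = 0.08916.

0.0892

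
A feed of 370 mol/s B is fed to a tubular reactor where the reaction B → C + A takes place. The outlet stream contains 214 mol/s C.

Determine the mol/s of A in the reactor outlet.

214 mol/s

For C: n = n₀ + 1ξ → 214 = 0 + 1ξ, giving ξ = 214 mol/s.
Outlet amounts (n = n₀ + ν ξ):
  B: 370 − 1(214) = 156
  C: 0 + 1(214) = 214
  A: 0 + 1(214) = 214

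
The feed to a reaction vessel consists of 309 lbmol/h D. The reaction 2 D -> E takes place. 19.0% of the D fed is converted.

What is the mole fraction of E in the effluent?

D reacted = 0.19 × 309 = 58.71 lbmol/h; ν_D = −2, so ξ = 58.71/2 = 29.36 lbmol/h.
Outlet amounts (n = n₀ + ν ξ):
  D: 309 − 2(29.36) = 250.3
  E: 0 + 1(29.36) = 29.36
Total out = 279.6 lbmol/h; y_E = 29.36 / 279.6 = 0.105.

0.105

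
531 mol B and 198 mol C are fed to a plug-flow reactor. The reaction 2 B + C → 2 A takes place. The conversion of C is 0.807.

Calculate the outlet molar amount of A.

C reacted = 0.807 × 198 = 159.8 mol; ν_C = −1, so ξ = 159.8/1 = 159.8 mol.
Outlet amounts (n = n₀ + ν ξ):
  B: 531 − 2(159.8) = 211.4
  C: 198 − 1(159.8) = 38.21
  A: 0 + 2(159.8) = 319.6

320 mol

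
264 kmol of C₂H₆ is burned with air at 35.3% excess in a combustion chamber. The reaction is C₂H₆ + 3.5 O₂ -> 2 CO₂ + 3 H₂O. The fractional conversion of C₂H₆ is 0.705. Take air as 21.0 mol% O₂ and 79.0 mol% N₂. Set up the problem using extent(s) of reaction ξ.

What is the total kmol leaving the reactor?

6310 kmol

Stoichiometric O₂ = 3.5 × 264 = 924 kmol; O₂ fed = 924 × 1.353 = 1250 kmol.
N₂ fed = 1250 × 79/21 = 4703 kmol.
Fuel reacted = 0.705 × 264 → ξ = 186.1 kmol.
Outlet (n = n₀ + ν ξ):
  C₂H₆: 264 − 1(186.1) = 77.88
  O₂: 1250 − 3.5(186.1) = 598.8
  N₂: 4703 (inert)
  CO₂: 0 + 2(186.1) = 372.2
  H₂O: 0 + 3(186.1) = 558.4
Total out = 77.88 + 598.8 + 4703 + 372.2 + 558.4 = 6310 kmol.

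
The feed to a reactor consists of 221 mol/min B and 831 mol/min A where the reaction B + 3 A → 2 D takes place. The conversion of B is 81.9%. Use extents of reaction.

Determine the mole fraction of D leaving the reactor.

0.525

B reacted = 0.819 × 221 = 181 mol/min; ν_B = −1, so ξ = 181/1 = 181 mol/min.
Outlet amounts (n = n₀ + ν ξ):
  B: 221 − 1(181) = 40
  A: 831 − 3(181) = 288
  D: 0 + 2(181) = 362
Total out = 690 mol/min; y_D = 362 / 690 = 0.5246.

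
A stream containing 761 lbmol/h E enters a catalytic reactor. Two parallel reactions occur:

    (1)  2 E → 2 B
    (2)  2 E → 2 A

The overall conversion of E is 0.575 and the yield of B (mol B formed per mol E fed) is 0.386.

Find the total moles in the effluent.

Yield of B: 2ξ₁ / 761 = 0.386 → ξ₁ = 146.9 lbmol/h.
Conversion of E: 2ξ₁ + 2ξ₂ = 0.575 × 761 = 437.6 → ξ₂ = 71.91 lbmol/h.
Outlet amounts (n = n₀ + Σ ν·ξ):
  E: 761 − 2(146.9) − 2(71.91) = 323.4
  B: 0 + 2(146.9) = 293.7
  A: 0 + 2(71.91) = 143.8
Total out = 323.4 + 293.7 + 143.8 = 761 lbmol/h.

761 lbmol/h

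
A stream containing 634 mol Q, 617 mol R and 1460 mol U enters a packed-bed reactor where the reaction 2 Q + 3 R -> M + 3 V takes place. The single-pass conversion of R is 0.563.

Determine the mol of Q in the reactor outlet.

R reacted = 0.563 × 617 = 347.4 mol; ν_R = −3, so ξ = 347.4/3 = 115.8 mol.
Outlet amounts (n = n₀ + ν ξ):
  Q: 634 − 2(115.8) = 402.4
  R: 617 − 3(115.8) = 269.6
  M: 0 + 1(115.8) = 115.8
  V: 0 + 3(115.8) = 347.4
  U: 1460 (inert)

402 mol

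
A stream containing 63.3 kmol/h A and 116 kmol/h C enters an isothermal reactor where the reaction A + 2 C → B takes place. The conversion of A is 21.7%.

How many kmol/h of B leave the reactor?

A reacted = 0.217 × 63.3 = 13.74 kmol/h; ν_A = −1, so ξ = 13.74/1 = 13.74 kmol/h.
Outlet amounts (n = n₀ + ν ξ):
  A: 63.3 − 1(13.74) = 49.56
  C: 116 − 2(13.74) = 88.53
  B: 0 + 1(13.74) = 13.74

13.7 kmol/h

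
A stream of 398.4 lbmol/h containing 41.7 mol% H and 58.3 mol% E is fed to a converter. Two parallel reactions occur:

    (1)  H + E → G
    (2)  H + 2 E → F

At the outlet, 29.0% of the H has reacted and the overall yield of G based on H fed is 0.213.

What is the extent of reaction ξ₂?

ξ₂ = 12.8 lbmol/h

Yield of G: 1ξ₁ / 166.1 = 0.213 → ξ₁ = 35.39 lbmol/h.
Conversion of H: 1ξ₁ + 1ξ₂ = 0.29 × 166.1 = 48.18 → ξ₂ = 12.79 lbmol/h.
Outlet amounts (n = n₀ + Σ ν·ξ):
  H: 166.1 − 1(35.39) − 1(12.79) = 118
  E: 232.3 − 1(35.39) − 2(12.79) = 171.3
  G: 0 + 1(35.39) = 35.39
  F: 0 + 1(12.79) = 12.79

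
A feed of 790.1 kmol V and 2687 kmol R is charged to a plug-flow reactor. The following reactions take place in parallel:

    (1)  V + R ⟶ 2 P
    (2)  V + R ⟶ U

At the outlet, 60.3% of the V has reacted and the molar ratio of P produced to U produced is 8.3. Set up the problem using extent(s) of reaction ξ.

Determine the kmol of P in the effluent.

768 kmol

Conversion of V: V consumed = 0.603 × 790.1 = 476.4 kmol = 1ξ₁ + 1ξ₂.
Selectivity: 2ξ₁ / (1ξ₂) = 8.3 → ξ₁ = 4.15 ξ₂.
Substitute: (1·4.15 + 1) ξ₂ = 476.4 → ξ₂ = 92.51 kmol, ξ₁ = 383.9 kmol.
Outlet amounts (n = n₀ + Σ ν·ξ):
  V: 790.1 − 1(383.9) − 1(92.51) = 313.7
  R: 2687 − 1(383.9) − 1(92.51) = 2211
  P: 0 + 2(383.9) = 767.8
  U: 0 + 1(92.51) = 92.51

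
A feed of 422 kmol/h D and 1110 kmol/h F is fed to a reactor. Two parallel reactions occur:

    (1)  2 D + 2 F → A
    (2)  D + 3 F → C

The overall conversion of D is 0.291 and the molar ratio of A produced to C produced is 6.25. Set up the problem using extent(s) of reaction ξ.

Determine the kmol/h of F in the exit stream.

969 kmol/h

Conversion of D: D consumed = 0.291 × 422 = 122.8 kmol/h = 2ξ₁ + 1ξ₂.
Selectivity: 1ξ₁ / (1ξ₂) = 6.25 → ξ₁ = 6.25 ξ₂.
Substitute: (2·6.25 + 1) ξ₂ = 122.8 → ξ₂ = 9.096 kmol/h, ξ₁ = 56.85 kmol/h.
Outlet amounts (n = n₀ + Σ ν·ξ):
  D: 422 − 2(56.85) − 1(9.096) = 299.2
  F: 1110 − 2(56.85) − 3(9.096) = 969
  A: 0 + 1(56.85) = 56.85
  C: 0 + 1(9.096) = 9.096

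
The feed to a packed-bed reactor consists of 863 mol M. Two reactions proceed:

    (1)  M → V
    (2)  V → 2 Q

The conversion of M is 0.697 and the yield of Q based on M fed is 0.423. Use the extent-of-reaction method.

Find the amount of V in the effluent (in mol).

Conversion of M: M consumed = 1ξ₁ = 0.697 × 863 → ξ₁ = 601.5 mol.
Yield of Q: 2ξ₂ / 863 = 0.423 → ξ₂ = 182.5 mol.
Outlet amounts (n = n₀ + Σ ν·ξ):
  M: 863 − 1(601.5) = 261.5
  V: 0 + 1(601.5) − 1(182.5) = 419
  Q: 0 + 2(182.5) = 365

419 mol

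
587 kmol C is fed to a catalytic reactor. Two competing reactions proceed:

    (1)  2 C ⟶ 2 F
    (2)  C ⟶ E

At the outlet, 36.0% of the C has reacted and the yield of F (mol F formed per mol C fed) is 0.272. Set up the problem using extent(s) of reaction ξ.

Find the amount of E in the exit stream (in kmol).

Yield of F: 2ξ₁ / 587 = 0.272 → ξ₁ = 79.83 kmol.
Conversion of C: 2ξ₁ + 1ξ₂ = 0.36 × 587 = 211.3 → ξ₂ = 51.66 kmol.
Outlet amounts (n = n₀ + Σ ν·ξ):
  C: 587 − 2(79.83) − 1(51.66) = 375.7
  F: 0 + 2(79.83) = 159.7
  E: 0 + 1(51.66) = 51.66

51.7 kmol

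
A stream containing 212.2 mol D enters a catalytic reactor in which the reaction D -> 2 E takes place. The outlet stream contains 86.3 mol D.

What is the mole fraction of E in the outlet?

For D: n = n₀ − 1ξ → 86.3 = 212.2 − 1ξ, giving ξ = 125.9 mol.
Outlet amounts (n = n₀ + ν ξ):
  D: 212.2 − 1(125.9) = 86.3
  E: 0 + 2(125.9) = 251.8
Total out = 338.1 mol; y_E = 251.8 / 338.1 = 0.7448.

0.745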